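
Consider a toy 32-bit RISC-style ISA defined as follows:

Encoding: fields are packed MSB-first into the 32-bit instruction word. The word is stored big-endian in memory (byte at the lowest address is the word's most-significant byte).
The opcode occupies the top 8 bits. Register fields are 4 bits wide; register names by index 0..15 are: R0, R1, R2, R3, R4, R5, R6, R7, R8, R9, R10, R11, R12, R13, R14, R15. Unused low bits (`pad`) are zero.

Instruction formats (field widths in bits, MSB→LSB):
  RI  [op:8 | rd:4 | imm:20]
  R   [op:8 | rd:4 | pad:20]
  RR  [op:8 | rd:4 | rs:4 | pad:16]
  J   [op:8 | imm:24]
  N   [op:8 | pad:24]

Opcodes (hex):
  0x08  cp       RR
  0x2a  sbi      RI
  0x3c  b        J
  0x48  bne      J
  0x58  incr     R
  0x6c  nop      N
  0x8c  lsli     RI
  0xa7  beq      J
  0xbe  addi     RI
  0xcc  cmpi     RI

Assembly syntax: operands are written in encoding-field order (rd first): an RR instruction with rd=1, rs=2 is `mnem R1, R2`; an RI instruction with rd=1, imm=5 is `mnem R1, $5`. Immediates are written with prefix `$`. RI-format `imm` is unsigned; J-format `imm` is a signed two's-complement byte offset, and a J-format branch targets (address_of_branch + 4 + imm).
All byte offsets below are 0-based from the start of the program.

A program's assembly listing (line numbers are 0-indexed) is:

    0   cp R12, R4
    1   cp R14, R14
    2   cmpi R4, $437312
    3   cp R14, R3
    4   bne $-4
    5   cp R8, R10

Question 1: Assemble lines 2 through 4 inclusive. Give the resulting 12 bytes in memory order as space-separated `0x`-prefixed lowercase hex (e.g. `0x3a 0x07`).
L2: cmpi op=0xcc:8|rd=4:4|imm=437312:20 ⇒ 0xcc46ac40 ⇒ big cc 46 ac 40
L3: cp op=0x8:8|rd=14:4|rs=3:4|pad=0:16 ⇒ 0x08e30000 ⇒ big 08 e3 00 00
L4: bne op=0x48:8|imm=-4:24 ⇒ 0x48fffffc ⇒ big 48 ff ff fc

0xcc 0x46 0xac 0x40 0x08 0xe3 0x00 0x00 0x48 0xff 0xff 0xfc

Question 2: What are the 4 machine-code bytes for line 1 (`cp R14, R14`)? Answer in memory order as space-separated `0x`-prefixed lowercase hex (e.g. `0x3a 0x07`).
line 1 (cp): pack op=0x8:8|rd=14:4|rs=14:4|pad=0:16 = 0x08ee0000; big→ 08 ee 00 00

0x08 0xee 0x00 0x00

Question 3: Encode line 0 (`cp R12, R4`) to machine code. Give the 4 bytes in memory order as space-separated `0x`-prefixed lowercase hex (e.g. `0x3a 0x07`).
0x08 0xc4 0x00 0x00

0. cp fields op=0x8:8|rd=12:4|rs=4:4|pad=0:16 → word 08c40000h → 08 c4 00 00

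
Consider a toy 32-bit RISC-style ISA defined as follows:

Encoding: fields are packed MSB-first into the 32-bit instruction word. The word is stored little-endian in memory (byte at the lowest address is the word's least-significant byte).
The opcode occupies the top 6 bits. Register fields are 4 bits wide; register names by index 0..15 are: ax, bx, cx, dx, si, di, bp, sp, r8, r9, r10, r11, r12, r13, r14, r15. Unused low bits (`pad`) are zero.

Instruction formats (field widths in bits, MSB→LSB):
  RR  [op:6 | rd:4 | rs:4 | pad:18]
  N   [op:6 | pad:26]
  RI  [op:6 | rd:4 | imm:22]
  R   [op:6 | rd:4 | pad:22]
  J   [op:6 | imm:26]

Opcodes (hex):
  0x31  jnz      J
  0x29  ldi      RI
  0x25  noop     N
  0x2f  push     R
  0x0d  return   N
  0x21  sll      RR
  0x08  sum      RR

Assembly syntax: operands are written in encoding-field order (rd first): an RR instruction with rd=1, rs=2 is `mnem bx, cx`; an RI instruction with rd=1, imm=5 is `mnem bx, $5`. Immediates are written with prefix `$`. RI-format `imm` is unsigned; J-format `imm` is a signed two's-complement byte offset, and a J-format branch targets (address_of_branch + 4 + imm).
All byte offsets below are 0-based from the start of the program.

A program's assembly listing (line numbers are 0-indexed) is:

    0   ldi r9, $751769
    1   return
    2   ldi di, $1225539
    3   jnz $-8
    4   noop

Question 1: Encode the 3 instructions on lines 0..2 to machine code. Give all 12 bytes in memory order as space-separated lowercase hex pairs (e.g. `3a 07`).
99 78 4b a6 00 00 00 34 43 b3 52 a5

line 0 (ldi): pack op=0x29:6|rd=9:4|imm=751769:22 = 0xa64b7899; little→ 99 78 4b a6
line 1 (return): pack op=0xd:6|pad=0:26 = 0x34000000; little→ 00 00 00 34
line 2 (ldi): pack op=0x29:6|rd=5:4|imm=1225539:22 = 0xa552b343; little→ 43 b3 52 a5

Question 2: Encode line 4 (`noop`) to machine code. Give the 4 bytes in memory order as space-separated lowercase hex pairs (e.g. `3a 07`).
00 00 00 94

4. noop fields op=0x25:6|pad=0:26 → word 94000000h → 00 00 00 94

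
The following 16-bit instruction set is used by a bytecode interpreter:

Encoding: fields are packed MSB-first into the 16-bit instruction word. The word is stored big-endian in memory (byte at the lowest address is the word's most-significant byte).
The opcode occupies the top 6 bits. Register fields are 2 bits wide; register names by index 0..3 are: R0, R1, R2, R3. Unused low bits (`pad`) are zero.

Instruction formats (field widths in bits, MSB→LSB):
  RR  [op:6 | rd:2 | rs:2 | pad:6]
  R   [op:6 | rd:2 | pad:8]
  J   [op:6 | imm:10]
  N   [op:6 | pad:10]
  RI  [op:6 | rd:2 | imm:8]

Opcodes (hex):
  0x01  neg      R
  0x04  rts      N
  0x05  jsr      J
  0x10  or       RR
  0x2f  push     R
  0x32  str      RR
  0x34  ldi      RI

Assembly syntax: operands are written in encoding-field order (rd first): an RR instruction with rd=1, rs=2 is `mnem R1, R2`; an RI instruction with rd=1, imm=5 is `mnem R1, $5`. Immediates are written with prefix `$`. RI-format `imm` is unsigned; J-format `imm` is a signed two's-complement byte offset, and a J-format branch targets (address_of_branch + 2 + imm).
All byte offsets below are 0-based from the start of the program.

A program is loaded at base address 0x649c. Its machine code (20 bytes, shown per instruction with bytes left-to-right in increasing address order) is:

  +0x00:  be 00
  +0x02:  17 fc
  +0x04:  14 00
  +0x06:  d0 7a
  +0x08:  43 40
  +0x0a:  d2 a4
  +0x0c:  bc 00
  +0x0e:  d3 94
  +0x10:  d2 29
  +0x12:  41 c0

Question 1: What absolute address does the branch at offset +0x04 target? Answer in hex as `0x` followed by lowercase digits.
[04] 14 00 → 0x1400
  op=0x1400>>10=0x5 ⇒ jsr (J)
  imm: (w>>0)&0x3ff=0x0 → $0
  target = base 0x649c + off 0x04 + 2 + imm 0 = 0x64a2

0x64a2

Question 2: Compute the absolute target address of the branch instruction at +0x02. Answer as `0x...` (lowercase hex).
0x649c

@+02  big-endian(17 fc) = 0x17fc
  op=0x17fc>>10=0x5 ⇒ jsr (J)
  imm: (w>>0)&0x3ff=0x3fc (s10→-4) → $-4
  target = base 0x649c + off 0x02 + 2 + imm -4 = 0x649c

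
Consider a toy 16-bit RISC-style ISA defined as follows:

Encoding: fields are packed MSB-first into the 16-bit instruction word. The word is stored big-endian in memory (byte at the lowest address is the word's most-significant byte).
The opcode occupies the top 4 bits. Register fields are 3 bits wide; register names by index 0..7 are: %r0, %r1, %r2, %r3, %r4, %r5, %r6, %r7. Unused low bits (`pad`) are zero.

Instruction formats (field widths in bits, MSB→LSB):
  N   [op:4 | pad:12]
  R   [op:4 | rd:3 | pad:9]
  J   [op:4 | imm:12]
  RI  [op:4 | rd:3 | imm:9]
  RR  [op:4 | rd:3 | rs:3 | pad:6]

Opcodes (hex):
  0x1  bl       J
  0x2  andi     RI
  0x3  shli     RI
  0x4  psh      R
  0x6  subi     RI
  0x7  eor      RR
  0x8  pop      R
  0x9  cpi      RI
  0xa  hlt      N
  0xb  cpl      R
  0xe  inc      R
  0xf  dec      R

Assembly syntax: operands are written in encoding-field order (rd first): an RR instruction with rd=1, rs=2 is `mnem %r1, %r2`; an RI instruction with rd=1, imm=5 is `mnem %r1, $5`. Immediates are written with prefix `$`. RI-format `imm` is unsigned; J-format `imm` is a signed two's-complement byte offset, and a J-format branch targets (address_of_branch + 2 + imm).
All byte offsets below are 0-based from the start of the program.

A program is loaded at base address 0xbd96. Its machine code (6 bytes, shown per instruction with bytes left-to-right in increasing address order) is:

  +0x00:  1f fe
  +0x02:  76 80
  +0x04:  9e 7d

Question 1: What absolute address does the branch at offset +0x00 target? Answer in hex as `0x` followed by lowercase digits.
+0x00: 1f fe ⇒ word 0x1ffe (big)
  opcode bits[15:12]=0x1: bl/J
  [11:0] imm=4094 (s12→-2) = $-2
  target = base 0xbd96 + off 0x00 + 2 + imm -2 = 0xbd96

0xbd96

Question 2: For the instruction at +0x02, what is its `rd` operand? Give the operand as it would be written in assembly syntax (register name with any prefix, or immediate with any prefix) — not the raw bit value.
@+02  big-endian(76 80) = 0x7680
  top 4b → 0x7 → eor [RR]
  rd: (w>>9)&0x7=0x3 → %r3
  rs: (w>>6)&0x7=0x2 → %r2

%r3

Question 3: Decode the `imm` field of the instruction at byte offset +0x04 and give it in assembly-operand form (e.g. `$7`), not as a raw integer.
+0x04: 9e 7d ⇒ word 0x9e7d (big)
  top 4b → 0x9 → cpi [RI]
  rd: (w>>9)&0x7=0x7 → %r7
  imm: (w>>0)&0x1ff=0x7d → $125

$125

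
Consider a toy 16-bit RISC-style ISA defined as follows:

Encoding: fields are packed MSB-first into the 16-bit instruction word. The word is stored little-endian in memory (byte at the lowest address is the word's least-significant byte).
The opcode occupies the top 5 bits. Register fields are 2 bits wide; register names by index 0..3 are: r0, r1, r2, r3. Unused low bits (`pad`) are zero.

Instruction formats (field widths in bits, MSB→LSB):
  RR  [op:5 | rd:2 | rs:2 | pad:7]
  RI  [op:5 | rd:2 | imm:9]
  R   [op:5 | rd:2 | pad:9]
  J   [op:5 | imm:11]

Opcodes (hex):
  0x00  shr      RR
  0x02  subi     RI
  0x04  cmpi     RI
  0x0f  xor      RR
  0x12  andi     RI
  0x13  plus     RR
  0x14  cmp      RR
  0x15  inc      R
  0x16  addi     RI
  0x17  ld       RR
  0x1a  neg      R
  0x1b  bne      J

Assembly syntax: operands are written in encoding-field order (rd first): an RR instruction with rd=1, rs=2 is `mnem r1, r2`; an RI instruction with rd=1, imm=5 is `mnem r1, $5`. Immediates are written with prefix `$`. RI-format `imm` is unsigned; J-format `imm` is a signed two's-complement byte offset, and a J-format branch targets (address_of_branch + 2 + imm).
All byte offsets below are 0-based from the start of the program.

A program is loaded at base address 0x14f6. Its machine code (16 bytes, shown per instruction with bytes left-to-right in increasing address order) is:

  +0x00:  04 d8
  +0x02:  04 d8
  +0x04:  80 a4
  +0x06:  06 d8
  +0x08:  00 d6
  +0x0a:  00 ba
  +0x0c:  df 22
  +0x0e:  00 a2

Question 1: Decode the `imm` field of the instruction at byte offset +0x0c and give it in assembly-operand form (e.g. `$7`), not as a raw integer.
$223

@+0c  little-endian(df 22) = 0x22df
  top 5b → 0x4 → cmpi [RI]
  rd: (w>>9)&0x3=0x1 → r1
  imm: (w>>0)&0x1ff=0xdf → $223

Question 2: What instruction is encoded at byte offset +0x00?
+0x00: 04 d8 ⇒ word 0xd804 (little)
  op=0xd804>>11=0x1b ⇒ bne (J)
  imm: (w>>0)&0x7ff=0x4 → $4

bne $4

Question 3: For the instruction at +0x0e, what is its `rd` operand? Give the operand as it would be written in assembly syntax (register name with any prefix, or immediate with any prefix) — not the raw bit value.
r1

off 0x0e: read 00 a2 as little → 0xa200
  top 5b → 0x14 → cmp [RR]
  rd@[10:9]=0x1 ⇒ r1
  rs@[8:7]=0x0 ⇒ r0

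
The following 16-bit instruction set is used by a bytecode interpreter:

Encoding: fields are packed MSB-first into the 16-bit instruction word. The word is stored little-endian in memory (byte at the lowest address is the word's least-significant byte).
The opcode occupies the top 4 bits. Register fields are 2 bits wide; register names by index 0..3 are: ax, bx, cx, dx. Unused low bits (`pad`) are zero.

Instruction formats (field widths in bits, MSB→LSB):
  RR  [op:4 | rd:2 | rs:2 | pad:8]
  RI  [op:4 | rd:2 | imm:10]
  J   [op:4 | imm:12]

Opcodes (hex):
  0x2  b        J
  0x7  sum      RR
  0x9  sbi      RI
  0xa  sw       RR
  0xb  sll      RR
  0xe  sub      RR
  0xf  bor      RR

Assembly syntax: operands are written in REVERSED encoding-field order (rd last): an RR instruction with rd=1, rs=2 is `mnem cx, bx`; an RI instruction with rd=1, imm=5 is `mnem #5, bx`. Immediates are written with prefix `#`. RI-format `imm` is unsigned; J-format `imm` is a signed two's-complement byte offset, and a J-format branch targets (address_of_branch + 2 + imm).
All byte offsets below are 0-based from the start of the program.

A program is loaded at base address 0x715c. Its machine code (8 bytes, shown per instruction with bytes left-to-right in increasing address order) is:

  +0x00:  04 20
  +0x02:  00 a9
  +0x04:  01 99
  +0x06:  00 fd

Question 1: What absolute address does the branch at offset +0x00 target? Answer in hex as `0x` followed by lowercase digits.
0x7162

off 0x00: read 04 20 as little → 0x2004
  op=0x2004>>12=0x2 ⇒ b (J)
  imm@[11:0]=0x4 ⇒ #4
  target = base 0x715c + off 0x00 + 2 + imm 4 = 0x7162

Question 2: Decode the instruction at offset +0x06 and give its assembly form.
bor bx, dx

@+06  little-endian(00 fd) = 0xfd00
  op=0xfd00>>12=0xf ⇒ bor (RR)
  rd: (w>>10)&0x3=0x3 → dx
  rs: (w>>8)&0x3=0x1 → bx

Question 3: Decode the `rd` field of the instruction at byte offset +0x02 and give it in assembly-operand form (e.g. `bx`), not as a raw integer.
@+02  little-endian(00 a9) = 0xa900
  op=0xa900>>12=0xa ⇒ sw (RR)
  [11:10] rd=2 = cx
  [9:8] rs=1 = bx

cx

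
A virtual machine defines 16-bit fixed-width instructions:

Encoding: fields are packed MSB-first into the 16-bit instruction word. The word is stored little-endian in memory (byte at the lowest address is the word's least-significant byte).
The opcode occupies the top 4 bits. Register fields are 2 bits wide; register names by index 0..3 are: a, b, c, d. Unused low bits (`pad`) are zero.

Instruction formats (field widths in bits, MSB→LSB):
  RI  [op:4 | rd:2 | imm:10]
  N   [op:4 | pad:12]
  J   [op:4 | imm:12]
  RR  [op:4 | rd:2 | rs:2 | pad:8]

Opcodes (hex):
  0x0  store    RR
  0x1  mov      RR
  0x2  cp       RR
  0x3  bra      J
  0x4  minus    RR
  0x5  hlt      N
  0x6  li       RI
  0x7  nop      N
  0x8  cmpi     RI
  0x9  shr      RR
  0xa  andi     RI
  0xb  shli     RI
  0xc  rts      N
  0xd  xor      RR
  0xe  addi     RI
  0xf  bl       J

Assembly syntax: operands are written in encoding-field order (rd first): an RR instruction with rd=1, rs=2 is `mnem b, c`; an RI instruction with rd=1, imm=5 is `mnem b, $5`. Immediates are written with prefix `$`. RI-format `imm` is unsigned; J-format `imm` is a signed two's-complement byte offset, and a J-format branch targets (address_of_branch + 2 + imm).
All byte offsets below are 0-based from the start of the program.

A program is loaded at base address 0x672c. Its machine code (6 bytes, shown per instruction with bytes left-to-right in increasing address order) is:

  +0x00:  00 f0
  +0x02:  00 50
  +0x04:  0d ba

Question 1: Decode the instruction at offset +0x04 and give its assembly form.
shli c, $525

@+04  little-endian(0d ba) = 0xba0d
  opcode bits[15:12]=0xb: shli/RI
  rd@[11:10]=0x2 ⇒ c
  imm@[9:0]=0x20d ⇒ $525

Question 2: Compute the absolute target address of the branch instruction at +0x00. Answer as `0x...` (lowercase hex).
+0x00: 00 f0 ⇒ word 0xf000 (little)
  opcode bits[15:12]=0xf: bl/J
  imm: (w>>0)&0xfff=0x0 → $0
  target = base 0x672c + off 0x00 + 2 + imm 0 = 0x672e

0x672e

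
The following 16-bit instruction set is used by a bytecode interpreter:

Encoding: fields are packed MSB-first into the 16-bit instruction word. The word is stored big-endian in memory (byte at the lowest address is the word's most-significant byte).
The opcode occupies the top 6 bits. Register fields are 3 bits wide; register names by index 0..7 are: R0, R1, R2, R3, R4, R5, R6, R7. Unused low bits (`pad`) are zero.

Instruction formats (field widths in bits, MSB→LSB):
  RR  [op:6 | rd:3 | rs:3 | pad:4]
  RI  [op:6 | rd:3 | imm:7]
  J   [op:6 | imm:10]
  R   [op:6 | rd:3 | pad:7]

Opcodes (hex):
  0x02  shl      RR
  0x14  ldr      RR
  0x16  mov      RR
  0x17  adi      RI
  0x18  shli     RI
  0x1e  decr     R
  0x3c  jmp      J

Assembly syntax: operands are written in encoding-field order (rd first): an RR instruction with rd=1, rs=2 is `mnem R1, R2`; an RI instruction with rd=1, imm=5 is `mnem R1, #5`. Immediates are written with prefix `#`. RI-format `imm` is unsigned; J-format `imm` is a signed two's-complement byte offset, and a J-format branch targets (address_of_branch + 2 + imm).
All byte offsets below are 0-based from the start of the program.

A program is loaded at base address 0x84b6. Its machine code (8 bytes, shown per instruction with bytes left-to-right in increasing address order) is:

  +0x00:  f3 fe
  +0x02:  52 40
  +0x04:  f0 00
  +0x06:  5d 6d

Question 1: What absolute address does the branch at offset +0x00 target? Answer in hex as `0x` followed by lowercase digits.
0x84b6

@+00  big-endian(f3 fe) = 0xf3fe
  top 6b → 0x3c → jmp [J]
  imm@[9:0]=0x3fe (s10→-2) ⇒ #-2
  target = base 0x84b6 + off 0x00 + 2 + imm -2 = 0x84b6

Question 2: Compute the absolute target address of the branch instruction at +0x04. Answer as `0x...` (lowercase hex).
0x84bc

+0x04: f0 00 ⇒ word 0xf000 (big)
  opcode bits[15:10]=0x3c: jmp/J
  [9:0] imm=0 = #0
  target = base 0x84b6 + off 0x04 + 2 + imm 0 = 0x84bc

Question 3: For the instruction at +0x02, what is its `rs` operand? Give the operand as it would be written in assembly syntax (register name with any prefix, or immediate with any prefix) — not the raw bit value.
+0x02: 52 40 ⇒ word 0x5240 (big)
  top 6b → 0x14 → ldr [RR]
  rd@[9:7]=0x4 ⇒ R4
  rs@[6:4]=0x4 ⇒ R4

R4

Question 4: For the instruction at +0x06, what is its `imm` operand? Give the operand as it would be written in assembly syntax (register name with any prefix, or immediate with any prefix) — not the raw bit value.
off 0x06: read 5d 6d as big → 0x5d6d
  op=0x5d6d>>10=0x17 ⇒ adi (RI)
  [9:7] rd=2 = R2
  [6:0] imm=109 = #109

#109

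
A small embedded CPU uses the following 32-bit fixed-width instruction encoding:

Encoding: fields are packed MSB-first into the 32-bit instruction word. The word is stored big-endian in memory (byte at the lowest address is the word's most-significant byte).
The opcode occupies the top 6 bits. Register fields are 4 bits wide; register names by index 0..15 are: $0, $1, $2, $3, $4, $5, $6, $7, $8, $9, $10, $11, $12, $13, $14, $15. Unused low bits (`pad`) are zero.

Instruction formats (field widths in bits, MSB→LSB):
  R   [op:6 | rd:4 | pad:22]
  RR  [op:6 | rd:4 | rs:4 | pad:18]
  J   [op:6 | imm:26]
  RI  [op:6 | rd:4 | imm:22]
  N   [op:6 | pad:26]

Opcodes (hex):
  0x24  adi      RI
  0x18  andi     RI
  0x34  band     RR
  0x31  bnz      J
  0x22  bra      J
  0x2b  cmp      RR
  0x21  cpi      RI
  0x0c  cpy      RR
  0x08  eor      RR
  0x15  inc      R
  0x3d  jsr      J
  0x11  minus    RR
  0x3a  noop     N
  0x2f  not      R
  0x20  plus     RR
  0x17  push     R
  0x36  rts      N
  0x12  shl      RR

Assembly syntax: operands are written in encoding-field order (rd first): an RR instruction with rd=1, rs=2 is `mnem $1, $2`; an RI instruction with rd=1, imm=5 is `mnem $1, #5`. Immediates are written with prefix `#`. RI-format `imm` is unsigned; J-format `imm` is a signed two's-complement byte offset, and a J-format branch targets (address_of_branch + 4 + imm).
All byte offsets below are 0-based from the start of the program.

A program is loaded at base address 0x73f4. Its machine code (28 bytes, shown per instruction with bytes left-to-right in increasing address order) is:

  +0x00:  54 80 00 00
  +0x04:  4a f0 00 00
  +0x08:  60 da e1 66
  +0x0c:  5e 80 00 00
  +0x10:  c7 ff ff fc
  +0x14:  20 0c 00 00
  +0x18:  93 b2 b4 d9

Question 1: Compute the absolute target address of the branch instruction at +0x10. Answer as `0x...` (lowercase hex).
0x7404

off 0x10: read c7 ff ff fc as big → 0xc7fffffc
  op=0xc7fffffc>>26=0x31 ⇒ bnz (J)
  [25:0] imm=67108860 (s26→-4) = #-4
  target = base 0x73f4 + off 0x10 + 4 + imm -4 = 0x7404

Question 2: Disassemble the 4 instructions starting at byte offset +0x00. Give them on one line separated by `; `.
inc $2; shl $11, $12; andi $3, #1761638; push $10

@+00  big-endian(54 80 00 00) = 0x54800000
  opcode bits[31:26]=0x15: inc/R
  rd@[25:22]=0x2 ⇒ $2
@+04  big-endian(4a f0 00 00) = 0x4af00000
  opcode bits[31:26]=0x12: shl/RR
  rd@[25:22]=0xb ⇒ $11
  rs@[21:18]=0xc ⇒ $12
@+08  big-endian(60 da e1 66) = 0x60dae166
  opcode bits[31:26]=0x18: andi/RI
  rd@[25:22]=0x3 ⇒ $3
  imm@[21:0]=0x1ae166 ⇒ #1761638
@+0c  big-endian(5e 80 00 00) = 0x5e800000
  opcode bits[31:26]=0x17: push/R
  rd@[25:22]=0xa ⇒ $10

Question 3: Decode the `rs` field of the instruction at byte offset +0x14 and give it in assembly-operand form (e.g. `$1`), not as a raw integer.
$3

[14] 20 0c 00 00 → 0x200c0000
  top 6b → 0x8 → eor [RR]
  rd: (w>>22)&0xf=0x0 → $0
  rs: (w>>18)&0xf=0x3 → $3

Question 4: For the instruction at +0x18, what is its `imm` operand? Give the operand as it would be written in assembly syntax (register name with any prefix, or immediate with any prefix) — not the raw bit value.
+0x18: 93 b2 b4 d9 ⇒ word 0x93b2b4d9 (big)
  opcode bits[31:26]=0x24: adi/RI
  [25:22] rd=14 = $14
  [21:0] imm=3323097 = #3323097

#3323097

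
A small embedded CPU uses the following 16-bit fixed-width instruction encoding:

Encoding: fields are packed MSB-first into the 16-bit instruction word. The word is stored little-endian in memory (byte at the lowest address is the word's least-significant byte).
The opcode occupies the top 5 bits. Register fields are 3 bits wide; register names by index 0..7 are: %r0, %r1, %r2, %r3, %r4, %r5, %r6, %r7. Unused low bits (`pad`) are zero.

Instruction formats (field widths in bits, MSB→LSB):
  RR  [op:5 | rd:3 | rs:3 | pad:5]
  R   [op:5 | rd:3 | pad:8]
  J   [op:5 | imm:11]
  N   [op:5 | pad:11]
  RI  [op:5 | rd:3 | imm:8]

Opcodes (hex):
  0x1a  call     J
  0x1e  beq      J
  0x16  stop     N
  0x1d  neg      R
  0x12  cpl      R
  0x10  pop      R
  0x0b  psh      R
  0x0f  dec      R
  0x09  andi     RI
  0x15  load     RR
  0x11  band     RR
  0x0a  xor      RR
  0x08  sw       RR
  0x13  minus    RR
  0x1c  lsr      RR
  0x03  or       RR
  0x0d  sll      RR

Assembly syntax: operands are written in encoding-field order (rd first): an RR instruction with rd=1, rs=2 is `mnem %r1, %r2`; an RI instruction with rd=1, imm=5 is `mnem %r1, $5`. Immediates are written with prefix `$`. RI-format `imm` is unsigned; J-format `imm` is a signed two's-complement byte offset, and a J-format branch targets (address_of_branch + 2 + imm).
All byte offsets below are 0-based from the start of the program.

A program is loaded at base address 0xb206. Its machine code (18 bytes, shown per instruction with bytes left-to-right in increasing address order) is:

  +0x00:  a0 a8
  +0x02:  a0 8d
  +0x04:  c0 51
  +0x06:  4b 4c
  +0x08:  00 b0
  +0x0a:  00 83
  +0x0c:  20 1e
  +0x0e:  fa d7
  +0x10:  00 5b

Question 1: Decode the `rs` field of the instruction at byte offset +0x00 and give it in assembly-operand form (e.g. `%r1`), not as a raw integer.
@+00  little-endian(a0 a8) = 0xa8a0
  opcode bits[15:11]=0x15: load/RR
  rd: (w>>8)&0x7=0x0 → %r0
  rs: (w>>5)&0x7=0x5 → %r5

%r5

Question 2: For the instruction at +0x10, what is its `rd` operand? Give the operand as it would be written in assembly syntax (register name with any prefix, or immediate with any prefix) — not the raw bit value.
[10] 00 5b → 0x5b00
  op=0x5b00>>11=0xb ⇒ psh (R)
  [10:8] rd=3 = %r3

%r3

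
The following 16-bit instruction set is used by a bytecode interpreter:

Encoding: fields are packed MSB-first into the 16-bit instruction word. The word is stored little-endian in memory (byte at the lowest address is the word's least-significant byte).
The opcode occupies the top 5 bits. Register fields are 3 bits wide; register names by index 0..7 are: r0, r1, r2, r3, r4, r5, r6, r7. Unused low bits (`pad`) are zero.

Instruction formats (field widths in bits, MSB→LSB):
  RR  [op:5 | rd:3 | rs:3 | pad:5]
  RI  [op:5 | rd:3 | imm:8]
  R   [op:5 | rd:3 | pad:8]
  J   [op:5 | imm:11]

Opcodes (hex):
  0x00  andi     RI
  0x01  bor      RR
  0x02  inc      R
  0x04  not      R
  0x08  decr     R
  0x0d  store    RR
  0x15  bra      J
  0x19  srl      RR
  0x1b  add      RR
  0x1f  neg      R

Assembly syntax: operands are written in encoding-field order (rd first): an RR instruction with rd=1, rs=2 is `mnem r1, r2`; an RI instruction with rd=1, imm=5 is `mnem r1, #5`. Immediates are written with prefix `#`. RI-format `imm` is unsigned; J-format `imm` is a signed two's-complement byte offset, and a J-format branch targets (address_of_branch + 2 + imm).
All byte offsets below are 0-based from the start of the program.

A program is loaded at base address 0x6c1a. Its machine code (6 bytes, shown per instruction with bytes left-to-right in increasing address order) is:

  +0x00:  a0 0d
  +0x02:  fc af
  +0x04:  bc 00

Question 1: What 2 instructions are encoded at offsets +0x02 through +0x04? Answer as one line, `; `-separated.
bra #-4; andi r0, #188

+0x02: fc af ⇒ word 0xaffc (little)
  op=0xaffc>>11=0x15 ⇒ bra (J)
  imm: (w>>0)&0x7ff=0x7fc (s11→-4) → #-4
+0x04: bc 00 ⇒ word 0x00bc (little)
  op=0x00bc>>11=0x0 ⇒ andi (RI)
  rd: (w>>8)&0x7=0x0 → r0
  imm: (w>>0)&0xff=0xbc → #188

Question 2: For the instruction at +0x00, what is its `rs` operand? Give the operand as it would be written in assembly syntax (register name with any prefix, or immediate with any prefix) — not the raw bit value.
@+00  little-endian(a0 0d) = 0x0da0
  op=0x0da0>>11=0x1 ⇒ bor (RR)
  rd@[10:8]=0x5 ⇒ r5
  rs@[7:5]=0x5 ⇒ r5

r5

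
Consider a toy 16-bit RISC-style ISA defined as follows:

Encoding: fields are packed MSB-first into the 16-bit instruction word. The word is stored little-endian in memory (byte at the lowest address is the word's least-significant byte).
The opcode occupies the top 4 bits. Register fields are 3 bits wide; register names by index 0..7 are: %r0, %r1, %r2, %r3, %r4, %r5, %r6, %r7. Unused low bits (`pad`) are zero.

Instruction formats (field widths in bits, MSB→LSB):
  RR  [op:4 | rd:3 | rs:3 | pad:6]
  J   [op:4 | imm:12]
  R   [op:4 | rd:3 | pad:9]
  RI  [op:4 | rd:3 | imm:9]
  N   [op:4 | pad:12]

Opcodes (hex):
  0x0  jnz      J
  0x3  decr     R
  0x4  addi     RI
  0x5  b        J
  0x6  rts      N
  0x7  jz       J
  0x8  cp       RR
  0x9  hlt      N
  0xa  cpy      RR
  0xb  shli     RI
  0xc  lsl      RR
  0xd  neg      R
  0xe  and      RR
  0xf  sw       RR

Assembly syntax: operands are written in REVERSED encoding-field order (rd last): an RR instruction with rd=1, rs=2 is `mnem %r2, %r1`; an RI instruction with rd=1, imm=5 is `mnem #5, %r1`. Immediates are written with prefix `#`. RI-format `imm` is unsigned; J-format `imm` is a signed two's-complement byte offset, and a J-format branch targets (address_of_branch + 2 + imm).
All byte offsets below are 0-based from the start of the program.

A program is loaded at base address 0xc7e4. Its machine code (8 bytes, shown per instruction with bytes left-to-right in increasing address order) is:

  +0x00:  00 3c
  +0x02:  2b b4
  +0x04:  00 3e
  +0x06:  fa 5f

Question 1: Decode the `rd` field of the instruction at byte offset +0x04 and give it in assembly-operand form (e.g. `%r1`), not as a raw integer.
@+04  little-endian(00 3e) = 0x3e00
  op=0x3e00>>12=0x3 ⇒ decr (R)
  rd@[11:9]=0x7 ⇒ %r7

%r7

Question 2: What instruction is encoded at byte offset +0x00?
@+00  little-endian(00 3c) = 0x3c00
  opcode bits[15:12]=0x3: decr/R
  rd@[11:9]=0x6 ⇒ %r6

decr %r6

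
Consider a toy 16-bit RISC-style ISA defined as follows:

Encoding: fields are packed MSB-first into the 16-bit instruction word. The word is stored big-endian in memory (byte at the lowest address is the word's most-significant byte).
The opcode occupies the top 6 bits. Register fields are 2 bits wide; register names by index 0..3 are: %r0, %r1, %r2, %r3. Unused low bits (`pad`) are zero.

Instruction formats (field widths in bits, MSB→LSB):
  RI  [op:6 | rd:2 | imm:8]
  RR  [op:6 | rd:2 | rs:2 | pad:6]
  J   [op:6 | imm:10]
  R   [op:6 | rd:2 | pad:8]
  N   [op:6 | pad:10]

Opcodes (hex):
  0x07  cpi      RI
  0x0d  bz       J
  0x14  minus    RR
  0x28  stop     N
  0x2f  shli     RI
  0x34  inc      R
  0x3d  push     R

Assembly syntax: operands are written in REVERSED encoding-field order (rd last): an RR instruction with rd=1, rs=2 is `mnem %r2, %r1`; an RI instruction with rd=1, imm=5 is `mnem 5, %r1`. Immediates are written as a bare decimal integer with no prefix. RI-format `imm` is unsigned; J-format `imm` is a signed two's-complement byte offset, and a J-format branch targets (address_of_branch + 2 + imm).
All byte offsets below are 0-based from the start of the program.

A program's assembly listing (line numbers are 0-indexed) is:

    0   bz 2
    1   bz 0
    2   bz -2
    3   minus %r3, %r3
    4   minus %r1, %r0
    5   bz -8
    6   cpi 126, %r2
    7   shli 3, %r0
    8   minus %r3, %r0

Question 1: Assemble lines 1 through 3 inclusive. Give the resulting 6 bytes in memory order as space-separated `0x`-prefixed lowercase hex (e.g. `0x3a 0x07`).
1. bz fields op=0xd:6|imm=0:10 → word 3400h → 34 00
2. bz fields op=0xd:6|imm=-2:10 → word 37feh → 37 fe
3. minus fields op=0x14:6|rd=3:2|rs=3:2|pad=0:6 → word 53c0h → 53 c0

0x34 0x00 0x37 0xfe 0x53 0xc0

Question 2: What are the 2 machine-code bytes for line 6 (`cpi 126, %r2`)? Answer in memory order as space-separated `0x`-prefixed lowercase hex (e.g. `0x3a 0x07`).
line 6 (cpi): pack op=0x7:6|rd=2:2|imm=126:8 = 0x1e7e; big→ 1e 7e

0x1e 0x7e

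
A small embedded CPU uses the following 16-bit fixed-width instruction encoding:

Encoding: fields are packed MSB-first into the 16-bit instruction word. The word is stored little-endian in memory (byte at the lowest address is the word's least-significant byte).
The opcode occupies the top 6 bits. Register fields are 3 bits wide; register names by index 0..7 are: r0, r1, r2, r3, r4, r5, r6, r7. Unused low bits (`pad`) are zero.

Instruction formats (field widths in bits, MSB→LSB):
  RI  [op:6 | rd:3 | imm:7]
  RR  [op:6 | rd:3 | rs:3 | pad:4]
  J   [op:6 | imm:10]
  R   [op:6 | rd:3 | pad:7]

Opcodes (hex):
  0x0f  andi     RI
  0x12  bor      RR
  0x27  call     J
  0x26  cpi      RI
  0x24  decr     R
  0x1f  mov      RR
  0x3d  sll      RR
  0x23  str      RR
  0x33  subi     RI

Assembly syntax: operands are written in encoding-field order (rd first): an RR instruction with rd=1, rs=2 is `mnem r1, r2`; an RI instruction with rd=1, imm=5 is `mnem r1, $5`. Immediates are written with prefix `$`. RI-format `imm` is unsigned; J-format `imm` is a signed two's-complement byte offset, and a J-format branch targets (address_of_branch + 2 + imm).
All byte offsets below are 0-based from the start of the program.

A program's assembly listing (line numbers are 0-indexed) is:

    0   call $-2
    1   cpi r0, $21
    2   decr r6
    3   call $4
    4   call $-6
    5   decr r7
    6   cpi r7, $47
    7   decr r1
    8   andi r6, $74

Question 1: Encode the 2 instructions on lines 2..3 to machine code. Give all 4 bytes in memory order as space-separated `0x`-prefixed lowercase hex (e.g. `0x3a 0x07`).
0x00 0x93 0x04 0x9c

line 2 (decr): pack op=0x24:6|rd=6:3|pad=0:7 = 0x9300; little→ 00 93
line 3 (call): pack op=0x27:6|imm=4:10 = 0x9c04; little→ 04 9c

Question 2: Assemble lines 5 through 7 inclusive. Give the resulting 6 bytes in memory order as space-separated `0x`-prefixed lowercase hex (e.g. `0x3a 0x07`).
0x80 0x93 0xaf 0x9b 0x80 0x90

line 5 (decr): pack op=0x24:6|rd=7:3|pad=0:7 = 0x9380; little→ 80 93
line 6 (cpi): pack op=0x26:6|rd=7:3|imm=47:7 = 0x9baf; little→ af 9b
line 7 (decr): pack op=0x24:6|rd=1:3|pad=0:7 = 0x9080; little→ 80 90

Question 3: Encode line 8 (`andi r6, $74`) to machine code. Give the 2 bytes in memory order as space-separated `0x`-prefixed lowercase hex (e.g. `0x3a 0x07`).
0x4a 0x3f

L8: andi op=0xf:6|rd=6:3|imm=74:7 ⇒ 0x3f4a ⇒ little 4a 3f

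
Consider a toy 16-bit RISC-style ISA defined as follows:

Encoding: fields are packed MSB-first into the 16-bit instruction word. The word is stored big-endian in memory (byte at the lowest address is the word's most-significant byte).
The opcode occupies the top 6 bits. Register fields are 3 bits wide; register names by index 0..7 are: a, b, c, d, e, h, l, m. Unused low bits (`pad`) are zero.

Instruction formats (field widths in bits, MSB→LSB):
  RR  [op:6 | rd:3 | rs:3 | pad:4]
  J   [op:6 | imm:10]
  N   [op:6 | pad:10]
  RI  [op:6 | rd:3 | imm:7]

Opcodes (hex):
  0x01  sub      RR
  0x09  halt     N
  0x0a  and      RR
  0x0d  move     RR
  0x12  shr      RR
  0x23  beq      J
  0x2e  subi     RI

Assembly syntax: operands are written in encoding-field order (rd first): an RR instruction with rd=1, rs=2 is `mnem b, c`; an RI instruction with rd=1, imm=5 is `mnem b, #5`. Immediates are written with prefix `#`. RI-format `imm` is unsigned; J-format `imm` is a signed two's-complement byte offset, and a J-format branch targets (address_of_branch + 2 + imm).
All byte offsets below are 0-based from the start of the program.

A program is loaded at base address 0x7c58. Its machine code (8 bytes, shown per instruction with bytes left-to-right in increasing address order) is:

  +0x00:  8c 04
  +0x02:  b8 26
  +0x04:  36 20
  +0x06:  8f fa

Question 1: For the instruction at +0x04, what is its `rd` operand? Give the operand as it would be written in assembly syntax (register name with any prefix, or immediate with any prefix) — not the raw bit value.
e

[04] 36 20 → 0x3620
  top 6b → 0xd → move [RR]
  rd: (w>>7)&0x7=0x4 → e
  rs: (w>>4)&0x7=0x2 → c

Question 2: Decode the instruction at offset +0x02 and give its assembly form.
@+02  big-endian(b8 26) = 0xb826
  op=0xb826>>10=0x2e ⇒ subi (RI)
  rd: (w>>7)&0x7=0x0 → a
  imm: (w>>0)&0x7f=0x26 → #38

subi a, #38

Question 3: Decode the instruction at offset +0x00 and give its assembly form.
@+00  big-endian(8c 04) = 0x8c04
  op=0x8c04>>10=0x23 ⇒ beq (J)
  [9:0] imm=4 = #4

beq #4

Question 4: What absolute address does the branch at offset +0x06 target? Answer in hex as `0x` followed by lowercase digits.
0x7c5a

[06] 8f fa → 0x8ffa
  opcode bits[15:10]=0x23: beq/J
  [9:0] imm=1018 (s10→-6) = #-6
  target = base 0x7c58 + off 0x06 + 2 + imm -6 = 0x7c5a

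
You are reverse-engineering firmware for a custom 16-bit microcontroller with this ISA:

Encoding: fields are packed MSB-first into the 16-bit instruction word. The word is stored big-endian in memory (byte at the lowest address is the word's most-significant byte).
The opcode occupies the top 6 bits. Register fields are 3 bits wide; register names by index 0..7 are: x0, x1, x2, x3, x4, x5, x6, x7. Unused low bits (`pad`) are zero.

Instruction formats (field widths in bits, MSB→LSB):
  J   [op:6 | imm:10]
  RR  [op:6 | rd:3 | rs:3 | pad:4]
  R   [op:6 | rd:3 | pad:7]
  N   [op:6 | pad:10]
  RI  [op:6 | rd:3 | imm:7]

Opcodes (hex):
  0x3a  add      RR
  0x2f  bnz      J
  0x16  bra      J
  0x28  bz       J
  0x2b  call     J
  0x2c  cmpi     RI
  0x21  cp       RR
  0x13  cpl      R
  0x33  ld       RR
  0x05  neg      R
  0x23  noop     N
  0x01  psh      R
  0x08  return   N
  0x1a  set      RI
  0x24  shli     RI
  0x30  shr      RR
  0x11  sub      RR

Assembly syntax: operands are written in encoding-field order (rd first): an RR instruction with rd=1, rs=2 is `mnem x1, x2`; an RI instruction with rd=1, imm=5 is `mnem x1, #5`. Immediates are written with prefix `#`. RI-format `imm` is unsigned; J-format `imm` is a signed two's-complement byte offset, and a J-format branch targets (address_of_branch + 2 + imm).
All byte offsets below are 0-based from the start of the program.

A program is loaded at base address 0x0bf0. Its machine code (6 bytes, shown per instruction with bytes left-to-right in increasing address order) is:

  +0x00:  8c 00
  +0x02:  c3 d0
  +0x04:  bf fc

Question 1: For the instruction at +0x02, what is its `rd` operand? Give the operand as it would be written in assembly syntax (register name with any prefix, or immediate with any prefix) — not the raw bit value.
x7

[02] c3 d0 → 0xc3d0
  op=0xc3d0>>10=0x30 ⇒ shr (RR)
  rd: (w>>7)&0x7=0x7 → x7
  rs: (w>>4)&0x7=0x5 → x5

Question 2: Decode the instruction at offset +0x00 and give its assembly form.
@+00  big-endian(8c 00) = 0x8c00
  top 6b → 0x23 → noop [N]

noop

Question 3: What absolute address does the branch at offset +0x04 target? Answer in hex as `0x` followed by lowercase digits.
+0x04: bf fc ⇒ word 0xbffc (big)
  top 6b → 0x2f → bnz [J]
  imm: (w>>0)&0x3ff=0x3fc (s10→-4) → #-4
  target = base 0x0bf0 + off 0x04 + 2 + imm -4 = 0x0bf2

0x0bf2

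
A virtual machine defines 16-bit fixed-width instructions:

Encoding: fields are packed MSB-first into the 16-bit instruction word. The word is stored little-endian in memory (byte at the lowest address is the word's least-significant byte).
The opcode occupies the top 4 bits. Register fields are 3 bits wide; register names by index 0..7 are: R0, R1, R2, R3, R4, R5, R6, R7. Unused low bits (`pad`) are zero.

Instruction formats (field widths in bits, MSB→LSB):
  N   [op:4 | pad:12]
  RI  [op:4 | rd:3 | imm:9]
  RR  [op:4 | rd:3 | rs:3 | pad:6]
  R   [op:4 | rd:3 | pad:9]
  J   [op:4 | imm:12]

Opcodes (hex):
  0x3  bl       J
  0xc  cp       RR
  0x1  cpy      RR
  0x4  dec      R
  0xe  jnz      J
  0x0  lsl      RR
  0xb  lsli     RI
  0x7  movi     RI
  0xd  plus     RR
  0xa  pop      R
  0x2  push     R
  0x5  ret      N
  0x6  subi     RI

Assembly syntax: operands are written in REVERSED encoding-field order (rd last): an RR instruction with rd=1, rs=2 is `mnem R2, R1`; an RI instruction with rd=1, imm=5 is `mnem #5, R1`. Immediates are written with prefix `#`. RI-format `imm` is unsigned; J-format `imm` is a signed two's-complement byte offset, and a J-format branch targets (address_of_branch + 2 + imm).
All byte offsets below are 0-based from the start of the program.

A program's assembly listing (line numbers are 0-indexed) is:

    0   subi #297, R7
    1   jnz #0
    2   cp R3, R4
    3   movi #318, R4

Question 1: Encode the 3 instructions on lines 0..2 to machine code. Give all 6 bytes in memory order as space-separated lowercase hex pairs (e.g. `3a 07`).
L0: subi op=0x6:4|rd=7:3|imm=297:9 ⇒ 0x6f29 ⇒ little 29 6f
L1: jnz op=0xe:4|imm=0:12 ⇒ 0xe000 ⇒ little 00 e0
L2: cp op=0xc:4|rd=4:3|rs=3:3|pad=0:6 ⇒ 0xc8c0 ⇒ little c0 c8

29 6f 00 e0 c0 c8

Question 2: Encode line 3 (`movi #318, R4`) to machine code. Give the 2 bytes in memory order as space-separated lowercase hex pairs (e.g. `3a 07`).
3e 79

L3: movi op=0x7:4|rd=4:3|imm=318:9 ⇒ 0x793e ⇒ little 3e 79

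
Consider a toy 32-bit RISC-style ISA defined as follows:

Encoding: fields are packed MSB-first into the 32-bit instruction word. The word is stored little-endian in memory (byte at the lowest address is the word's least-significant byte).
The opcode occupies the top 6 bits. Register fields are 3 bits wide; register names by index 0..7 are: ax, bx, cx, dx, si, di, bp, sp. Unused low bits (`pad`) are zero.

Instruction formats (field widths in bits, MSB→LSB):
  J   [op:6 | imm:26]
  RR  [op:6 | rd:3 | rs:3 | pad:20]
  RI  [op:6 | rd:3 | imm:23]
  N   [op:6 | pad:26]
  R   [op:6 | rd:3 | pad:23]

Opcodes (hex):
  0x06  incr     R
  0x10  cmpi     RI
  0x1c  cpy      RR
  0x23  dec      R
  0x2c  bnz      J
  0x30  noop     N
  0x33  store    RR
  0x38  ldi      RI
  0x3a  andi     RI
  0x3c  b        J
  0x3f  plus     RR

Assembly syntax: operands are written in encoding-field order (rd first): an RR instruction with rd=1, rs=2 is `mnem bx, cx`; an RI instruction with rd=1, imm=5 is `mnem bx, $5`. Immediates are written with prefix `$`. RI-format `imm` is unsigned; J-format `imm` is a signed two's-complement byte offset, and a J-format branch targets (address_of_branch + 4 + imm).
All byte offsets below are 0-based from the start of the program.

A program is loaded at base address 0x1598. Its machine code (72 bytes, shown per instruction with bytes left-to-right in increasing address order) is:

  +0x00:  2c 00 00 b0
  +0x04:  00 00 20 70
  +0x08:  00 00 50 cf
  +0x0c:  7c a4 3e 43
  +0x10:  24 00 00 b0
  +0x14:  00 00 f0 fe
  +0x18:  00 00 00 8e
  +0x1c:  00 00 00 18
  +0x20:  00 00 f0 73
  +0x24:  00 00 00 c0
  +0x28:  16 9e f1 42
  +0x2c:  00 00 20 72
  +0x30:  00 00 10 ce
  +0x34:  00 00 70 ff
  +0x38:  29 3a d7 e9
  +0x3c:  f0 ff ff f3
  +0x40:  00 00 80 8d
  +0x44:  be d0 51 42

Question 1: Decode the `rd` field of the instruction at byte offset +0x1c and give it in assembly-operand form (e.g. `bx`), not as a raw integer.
[1c] 00 00 00 18 → 0x18000000
  opcode bits[31:26]=0x6: incr/R
  rd: (w>>23)&0x7=0x0 → ax

ax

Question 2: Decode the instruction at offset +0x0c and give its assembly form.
cmpi bp, $4105340

@+0c  little-endian(7c a4 3e 43) = 0x433ea47c
  op=0x433ea47c>>26=0x10 ⇒ cmpi (RI)
  [25:23] rd=6 = bp
  [22:0] imm=4105340 = $4105340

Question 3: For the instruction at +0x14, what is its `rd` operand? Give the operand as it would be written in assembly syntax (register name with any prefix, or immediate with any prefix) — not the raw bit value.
off 0x14: read 00 00 f0 fe as little → 0xfef00000
  top 6b → 0x3f → plus [RR]
  rd@[25:23]=0x5 ⇒ di
  rs@[22:20]=0x7 ⇒ sp

di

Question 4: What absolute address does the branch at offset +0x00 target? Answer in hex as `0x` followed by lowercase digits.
0x15c8

+0x00: 2c 00 00 b0 ⇒ word 0xb000002c (little)
  opcode bits[31:26]=0x2c: bnz/J
  imm@[25:0]=0x2c ⇒ $44
  target = base 0x1598 + off 0x00 + 4 + imm 44 = 0x15c8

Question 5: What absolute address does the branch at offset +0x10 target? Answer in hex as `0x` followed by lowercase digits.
@+10  little-endian(24 00 00 b0) = 0xb0000024
  opcode bits[31:26]=0x2c: bnz/J
  imm: (w>>0)&0x3ffffff=0x24 → $36
  target = base 0x1598 + off 0x10 + 4 + imm 36 = 0x15d0

0x15d0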